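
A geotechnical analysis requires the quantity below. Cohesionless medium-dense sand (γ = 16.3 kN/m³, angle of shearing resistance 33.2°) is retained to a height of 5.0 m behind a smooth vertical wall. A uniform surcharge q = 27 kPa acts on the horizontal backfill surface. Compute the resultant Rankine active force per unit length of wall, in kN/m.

99.0 kN/m

K_a = tan²(45° − φ/2) = 0.2924.
Soil triangle: ½ K_a γ H² = 0.5×0.2924×16.3×5.0² = 59.57 kN/m.
Surcharge rectangle: K_a q H = 0.2924×27×5.0 = 39.47 kN/m.
Total = 59.57 + 39.47 = 99.04 kN/m.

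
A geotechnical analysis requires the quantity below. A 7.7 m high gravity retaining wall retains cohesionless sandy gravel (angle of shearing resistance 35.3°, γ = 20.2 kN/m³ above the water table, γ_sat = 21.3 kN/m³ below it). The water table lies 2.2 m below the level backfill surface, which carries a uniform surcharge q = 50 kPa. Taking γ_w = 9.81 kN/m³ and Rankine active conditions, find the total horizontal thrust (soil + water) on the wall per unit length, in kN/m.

376 kN/m

K_a = tan²(45° − φ/2) = 0.2675.
γ' = 21.3 − 9.81 = 11.49 kN/m³. h₂ = H − d_w = 5.5 m.
σ'_h: at surface K_a·q = 13.38; at WT K_a(q+γd_w) = 25.27; at base K_a(q+γd_w+γ'h₂) = 42.17 kPa.
P₁ = ½(13.38+25.27)×2.2 = 42.51; P₂ = ½(25.27+42.17)×5.5 = 185.5; P_w = ½γ_w h₂² = 148.4.
Total = 42.51+185.5+148.4 = 376.3 kN/m.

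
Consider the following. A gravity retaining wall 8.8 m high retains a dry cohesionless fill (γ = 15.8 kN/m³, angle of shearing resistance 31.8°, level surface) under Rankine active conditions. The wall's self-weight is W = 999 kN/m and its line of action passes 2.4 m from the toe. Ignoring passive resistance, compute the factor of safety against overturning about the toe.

K_a = tan²(45° − 31.8°/2) = 0.3098.
P_a = ½K_aγH² = 0.5×0.3098×15.8×8.8² = 189.5 kN/m, acting at H/3 = 2.933 m above the base.
Overturning moment M_o = P_a × H/3 = 189.5 × 2.933 = 555.9.
Resisting moment M_r = W × 2.4 = 999 × 2.4 = 2398.
FS_overturning = M_r/M_o = 2398/555.9 = 4.313.

4.31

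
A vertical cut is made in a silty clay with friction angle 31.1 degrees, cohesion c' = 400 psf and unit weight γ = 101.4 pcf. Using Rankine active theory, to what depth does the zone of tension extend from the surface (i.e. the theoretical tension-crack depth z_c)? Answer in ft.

K_a = tan²(45° − 31.1°/2) = 0.3188; √K_a = 0.5646.
The active pressure is zero where K_a γ z = 2c√K_a, so z_c = 2c/(γ√K_a) = 2×400/(101.4×0.5646) = 13.97 ft.

14.0 ft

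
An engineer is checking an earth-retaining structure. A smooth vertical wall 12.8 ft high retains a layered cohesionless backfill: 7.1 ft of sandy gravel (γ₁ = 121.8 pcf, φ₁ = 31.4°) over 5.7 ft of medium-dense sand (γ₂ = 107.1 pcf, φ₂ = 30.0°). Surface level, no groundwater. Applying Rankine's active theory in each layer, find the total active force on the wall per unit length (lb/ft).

K_a1 = tan²(45°−31.4°/2) = 0.3149; K_a2 = tan²(45°−30.0°/2) = 0.3333.
Layer 1: σ at base = K_a1 γ₁ h₁ = 272.3 psf; P₁ = ½×272.3×7.1 = 966.8.
Layer 2: σ_v at top = γ₁h₁ = 864.8; σ_h top = K_a2×864.8 = 288.3; σ_h base = K_a2×(864.8+107.1×5.7) = 491.8.
P₂ = ½(288.3+491.8)×5.7 = 2223. Total P_a = 966.8+2223 = 3190 lb/ft.

3190 lb/ft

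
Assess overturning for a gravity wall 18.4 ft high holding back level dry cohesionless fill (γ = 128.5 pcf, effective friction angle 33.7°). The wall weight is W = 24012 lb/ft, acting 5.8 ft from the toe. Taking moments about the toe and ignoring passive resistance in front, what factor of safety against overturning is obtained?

K_a = tan²(45° − 33.7°/2) = 0.2863.
P_a = ½K_aγH² = 0.5×0.2863×128.5×18.4² = 6228 lb/ft, acting at H/3 = 6.133 ft above the base.
Overturning moment M_o = P_a × H/3 = 6228 × 6.133 = 38200.
Resisting moment M_r = W × 5.8 = 24012 × 5.8 = 139300.
FS_overturning = M_r/M_o = 139300/38200 = 3.646.

3.65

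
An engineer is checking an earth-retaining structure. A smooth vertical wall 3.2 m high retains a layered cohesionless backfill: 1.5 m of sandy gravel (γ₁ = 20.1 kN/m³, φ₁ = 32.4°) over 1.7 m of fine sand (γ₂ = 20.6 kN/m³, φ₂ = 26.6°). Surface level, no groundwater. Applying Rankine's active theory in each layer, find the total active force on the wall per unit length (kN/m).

K_a1 = tan²(45°−32.4°/2) = 0.3022; K_a2 = tan²(45°−26.6°/2) = 0.3814.
Layer 1: σ at base = K_a1 γ₁ h₁ = 9.112 kPa; P₁ = ½×9.112×1.5 = 6.834.
Layer 2: σ_v at top = γ₁h₁ = 30.15; σ_h top = K_a2×30.15 = 11.50; σ_h base = K_a2×(30.15+20.6×1.7) = 24.86.
P₂ = ½(11.50+24.86)×1.7 = 30.91. Total P_a = 6.834+30.91 = 37.74 kN/m.

37.7 kN/m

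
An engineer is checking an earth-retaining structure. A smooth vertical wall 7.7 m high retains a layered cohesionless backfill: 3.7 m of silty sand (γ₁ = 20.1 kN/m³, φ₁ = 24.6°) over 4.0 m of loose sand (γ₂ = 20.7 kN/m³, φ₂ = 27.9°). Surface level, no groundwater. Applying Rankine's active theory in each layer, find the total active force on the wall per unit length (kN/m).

225 kN/m

K_a1 = tan²(45°−24.6°/2) = 0.4121; K_a2 = tan²(45°−27.9°/2) = 0.3625.
Layer 1: σ at base = K_a1 γ₁ h₁ = 30.65 kPa; P₁ = ½×30.65×3.7 = 56.71.
Layer 2: σ_v at top = γ₁h₁ = 74.37; σ_h top = K_a2×74.37 = 26.96; σ_h base = K_a2×(74.37+20.7×4.0) = 56.97.
P₂ = ½(26.96+56.97)×4.0 = 167.8. Total P_a = 56.71+167.8 = 224.6 kN/m.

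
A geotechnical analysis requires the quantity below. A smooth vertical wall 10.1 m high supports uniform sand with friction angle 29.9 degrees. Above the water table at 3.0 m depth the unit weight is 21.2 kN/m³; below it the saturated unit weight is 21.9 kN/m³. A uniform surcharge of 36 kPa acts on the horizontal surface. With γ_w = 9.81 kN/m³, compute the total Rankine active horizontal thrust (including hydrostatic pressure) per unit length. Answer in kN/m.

654 kN/m

K_a = tan²(45° − φ/2) = 0.3347.
γ' = 21.9 − 9.81 = 12.09 kN/m³. h₂ = H − d_w = 7.1 m.
σ'_h: at surface K_a·q = 12.05; at WT K_a(q+γd_w) = 33.33; at base K_a(q+γd_w+γ'h₂) = 62.06 kPa.
P₁ = ½(12.05+33.33)×3.0 = 68.07; P₂ = ½(33.33+62.06)×7.1 = 338.7; P_w = ½γ_w h₂² = 247.3.
Total = 68.07+338.7+247.3 = 654.0 kN/m.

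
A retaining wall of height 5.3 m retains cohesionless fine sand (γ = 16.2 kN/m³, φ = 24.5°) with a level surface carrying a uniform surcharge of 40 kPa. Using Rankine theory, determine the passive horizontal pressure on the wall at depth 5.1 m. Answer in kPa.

K_p = (1 + sin φ)/(1 − sin φ) = 2.417.
σ_v = γz + q = 16.2 × 5.1 + 40 = 122.6 kPa.
σ_h = K_p σ_v = 2.417 × 122.6 = 296.4 kPa.

296 kPa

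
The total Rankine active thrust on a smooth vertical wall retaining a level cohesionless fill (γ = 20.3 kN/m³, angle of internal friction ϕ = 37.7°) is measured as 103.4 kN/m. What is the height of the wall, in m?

K_a = 0.2411. P_a = ½ K_a γ H² ⇒ H = √(2P_a/(K_a γ)).
H = √(2×103.4/(0.2411×20.3)) = 6.501 m.

6.50 m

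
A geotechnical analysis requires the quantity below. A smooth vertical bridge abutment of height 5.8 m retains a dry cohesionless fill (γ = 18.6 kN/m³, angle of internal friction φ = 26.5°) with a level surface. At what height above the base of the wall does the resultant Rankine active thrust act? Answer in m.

K_a = 0.3829.
The pressure distribution is triangular, so the resultant acts at H/3 above the base = 5.8/3 = 1.933 m.

1.93 m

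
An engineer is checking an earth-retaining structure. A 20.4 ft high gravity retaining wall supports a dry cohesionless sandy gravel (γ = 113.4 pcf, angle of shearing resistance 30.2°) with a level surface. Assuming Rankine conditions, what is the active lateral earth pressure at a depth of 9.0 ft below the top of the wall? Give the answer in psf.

K_a = (1 − sin φ)/(1 + sin φ) = 0.3307.
σ_h = K_a γ z = 0.3307 × 113.4 × 9.0 = 337.5 psf.

337 psf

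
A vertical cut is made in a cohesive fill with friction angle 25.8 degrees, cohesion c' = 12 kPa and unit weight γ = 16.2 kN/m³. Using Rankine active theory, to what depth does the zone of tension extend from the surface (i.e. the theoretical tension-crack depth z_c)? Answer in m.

K_a = tan²(45° − 25.8°/2) = 0.3935; √K_a = 0.6273.
The active pressure is zero where K_a γ z = 2c√K_a, so z_c = 2c/(γ√K_a) = 2×12/(16.2×0.6273) = 2.362 m.

2.36 m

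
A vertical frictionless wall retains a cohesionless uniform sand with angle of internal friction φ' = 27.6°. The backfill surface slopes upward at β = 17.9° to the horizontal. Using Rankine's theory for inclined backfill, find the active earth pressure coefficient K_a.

K_a = cos β · (cos β − √(cos²β − cos²φ)) / (cos β + √(cos²β − cos²φ)).
cos β = 0.9516, cos φ = 0.8862, √(cos²β − cos²φ) = 0.3467.
K_a = 0.9516 × (0.9516 − 0.3467)/(0.9516 + 0.3467) = 0.4434.

0.443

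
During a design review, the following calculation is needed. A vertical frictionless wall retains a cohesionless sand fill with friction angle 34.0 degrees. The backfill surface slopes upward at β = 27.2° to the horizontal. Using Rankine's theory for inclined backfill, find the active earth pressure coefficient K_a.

K_a = cos β · (cos β − √(cos²β − cos²φ)) / (cos β + √(cos²β − cos²φ)).
cos β = 0.8894, cos φ = 0.8290, √(cos²β − cos²φ) = 0.3221.
K_a = 0.8894 × (0.8894 − 0.3221)/(0.8894 + 0.3221) = 0.4165.

0.416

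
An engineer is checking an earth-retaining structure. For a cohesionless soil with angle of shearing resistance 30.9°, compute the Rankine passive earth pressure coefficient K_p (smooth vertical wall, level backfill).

3.11

K_p = (1 + sin φ)/(1 − sin φ) = tan²(45° + 30.9°/2) = 3.111.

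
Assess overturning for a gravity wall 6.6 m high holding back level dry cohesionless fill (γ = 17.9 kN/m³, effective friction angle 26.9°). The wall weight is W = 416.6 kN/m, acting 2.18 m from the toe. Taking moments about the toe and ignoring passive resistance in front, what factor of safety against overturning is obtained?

2.81

K_a = tan²(45° − 26.9°/2) = 0.3770.
P_a = ½K_aγH² = 0.5×0.3770×17.9×6.6² = 147.0 kN/m, acting at H/3 = 2.200 m above the base.
Overturning moment M_o = P_a × H/3 = 147.0 × 2.200 = 323.4.
Resisting moment M_r = W × 2.18 = 416.6 × 2.18 = 908.2.
FS_overturning = M_r/M_o = 908.2/323.4 = 2.809.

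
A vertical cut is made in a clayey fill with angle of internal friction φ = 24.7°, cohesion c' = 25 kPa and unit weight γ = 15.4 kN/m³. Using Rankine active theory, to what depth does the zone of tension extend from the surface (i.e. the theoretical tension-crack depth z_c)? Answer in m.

5.07 m

K_a = tan²(45° − 24.7°/2) = 0.4106; √K_a = 0.6408.
The active pressure is zero where K_a γ z = 2c√K_a, so z_c = 2c/(γ√K_a) = 2×25/(15.4×0.6408) = 5.067 m.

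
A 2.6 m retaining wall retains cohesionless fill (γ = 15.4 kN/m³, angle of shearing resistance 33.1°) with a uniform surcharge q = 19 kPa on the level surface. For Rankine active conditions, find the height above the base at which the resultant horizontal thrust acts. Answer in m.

K_a = 0.2936.
Triangular part P₁ = ½K_aγH² = 15.28 at H/3 = 0.8667 m; rectangular part P₂ = K_a q H = 14.50 at H/2 = 1.300 m.
ȳ = (P₁·0.8667 + P₂·1.300)/(P₁+P₂) = 1.078 m.

1.08 m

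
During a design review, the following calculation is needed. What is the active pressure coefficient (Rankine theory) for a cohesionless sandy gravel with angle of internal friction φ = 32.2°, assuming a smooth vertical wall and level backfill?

0.305

K_a = tan²(45° − φ/2) = tan²(28.90°) = 0.3047.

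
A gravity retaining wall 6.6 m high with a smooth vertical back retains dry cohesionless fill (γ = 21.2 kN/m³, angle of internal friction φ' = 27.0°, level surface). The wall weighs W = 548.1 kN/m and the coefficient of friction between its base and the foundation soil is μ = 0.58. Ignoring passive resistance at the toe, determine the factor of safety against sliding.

K_a = tan²(45° − 27.0°/2) = 0.3755.
P_a = ½K_aγH² = 0.5×0.3755×21.2×6.6² = 173.4 kN/m, acting at H/3 = 2.200 m above the base.
FS_sliding = μW / P_a = 0.58×548.1 / 173.4 = 1.833.

1.83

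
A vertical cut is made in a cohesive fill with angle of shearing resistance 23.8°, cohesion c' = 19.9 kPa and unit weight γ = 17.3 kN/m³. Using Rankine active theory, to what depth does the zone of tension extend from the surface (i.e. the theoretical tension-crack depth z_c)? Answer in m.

3.53 m

K_a = tan²(45° − 23.8°/2) = 0.4250; √K_a = 0.6519.
The active pressure is zero where K_a γ z = 2c√K_a, so z_c = 2c/(γ√K_a) = 2×19.9/(17.3×0.6519) = 3.529 m.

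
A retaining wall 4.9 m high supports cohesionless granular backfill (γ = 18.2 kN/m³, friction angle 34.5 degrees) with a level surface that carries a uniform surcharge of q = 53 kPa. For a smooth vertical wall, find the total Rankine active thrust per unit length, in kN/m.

K_a = tan²(45° − φ/2) = 0.2768.
Soil triangle: ½ K_a γ H² = 0.5×0.2768×18.2×4.9² = 60.48 kN/m.
Surcharge rectangle: K_a q H = 0.2768×53×4.9 = 71.89 kN/m.
Total = 60.48 + 71.89 = 132.4 kN/m.

132 kN/m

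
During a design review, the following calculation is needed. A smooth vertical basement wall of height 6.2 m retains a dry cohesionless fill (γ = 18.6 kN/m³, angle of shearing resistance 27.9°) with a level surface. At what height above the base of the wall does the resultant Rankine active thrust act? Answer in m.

2.07 m

K_a = 0.3625.
The pressure distribution is triangular, so the resultant acts at H/3 above the base = 6.2/3 = 2.067 m.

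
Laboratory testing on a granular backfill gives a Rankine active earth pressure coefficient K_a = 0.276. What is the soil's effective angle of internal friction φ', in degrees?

34.6°

K_a = tan²(45° − φ/2) ⇒ 45° − φ/2 = arctan(√0.276) = 27.72°.
φ = 2(45° − 27.72°) = 34.57°.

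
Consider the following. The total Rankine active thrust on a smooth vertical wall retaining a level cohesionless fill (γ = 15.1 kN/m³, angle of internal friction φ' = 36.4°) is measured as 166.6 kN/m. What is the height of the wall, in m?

K_a = 0.2552. P_a = ½ K_a γ H² ⇒ H = √(2P_a/(K_a γ)).
H = √(2×166.6/(0.2552×15.1)) = 9.299 m.

9.30 m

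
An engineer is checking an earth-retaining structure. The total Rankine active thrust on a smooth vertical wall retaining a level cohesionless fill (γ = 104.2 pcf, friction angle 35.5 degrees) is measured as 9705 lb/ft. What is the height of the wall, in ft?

26.5 ft

K_a = 0.2653. P_a = ½ K_a γ H² ⇒ H = √(2P_a/(K_a γ)).
H = √(2×9705/(0.2653×104.2)) = 26.50 ft.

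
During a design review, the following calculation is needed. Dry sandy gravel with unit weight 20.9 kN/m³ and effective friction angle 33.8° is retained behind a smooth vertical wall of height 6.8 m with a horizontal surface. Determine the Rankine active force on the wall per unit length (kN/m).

138 kN/m

K_a = tan²(45° − φ/2) = 0.2851.
P_a = ½ K_a γ H² = 0.5 × 0.2851 × 20.9 × 6.8² = 137.8 kN/m.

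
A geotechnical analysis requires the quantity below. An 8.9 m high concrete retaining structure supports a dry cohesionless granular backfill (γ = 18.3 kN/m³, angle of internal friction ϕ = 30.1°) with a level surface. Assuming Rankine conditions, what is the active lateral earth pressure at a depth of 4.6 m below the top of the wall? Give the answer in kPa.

K_a = (1 − sin φ)/(1 + sin φ) = 0.3320.
σ_h = K_a γ z = 0.3320 × 18.3 × 4.6 = 27.95 kPa.

27.9 kPa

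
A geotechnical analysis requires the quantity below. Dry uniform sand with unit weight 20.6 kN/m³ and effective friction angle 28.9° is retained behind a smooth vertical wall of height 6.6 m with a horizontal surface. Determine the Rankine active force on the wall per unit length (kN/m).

156 kN/m

K_a = tan²(45° − φ/2) = 0.3484.
P_a = ½ K_a γ H² = 0.5 × 0.3484 × 20.6 × 6.6² = 156.3 kN/m.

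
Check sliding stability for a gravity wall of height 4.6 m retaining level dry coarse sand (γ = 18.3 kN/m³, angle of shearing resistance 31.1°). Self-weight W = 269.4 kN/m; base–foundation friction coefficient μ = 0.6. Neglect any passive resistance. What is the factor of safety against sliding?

2.62

K_a = tan²(45° − 31.1°/2) = 0.3188.
P_a = ½K_aγH² = 0.5×0.3188×18.3×4.6² = 61.72 kN/m, acting at H/3 = 1.533 m above the base.
FS_sliding = μW / P_a = 0.6×269.4 / 61.72 = 2.619.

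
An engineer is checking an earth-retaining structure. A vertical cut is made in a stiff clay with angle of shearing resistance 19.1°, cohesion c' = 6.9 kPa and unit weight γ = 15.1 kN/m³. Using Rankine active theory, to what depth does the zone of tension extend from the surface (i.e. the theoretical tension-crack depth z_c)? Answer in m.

1.28 m

K_a = tan²(45° − 19.1°/2) = 0.5069; √K_a = 0.7120.
The active pressure is zero where K_a γ z = 2c√K_a, so z_c = 2c/(γ√K_a) = 2×6.9/(15.1×0.7120) = 1.284 m.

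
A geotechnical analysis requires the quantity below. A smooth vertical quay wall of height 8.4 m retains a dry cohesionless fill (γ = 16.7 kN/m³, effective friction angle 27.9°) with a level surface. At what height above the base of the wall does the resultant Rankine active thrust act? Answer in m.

2.80 m

K_a = 0.3625.
The pressure distribution is triangular, so the resultant acts at H/3 above the base = 8.4/3 = 2.800 m.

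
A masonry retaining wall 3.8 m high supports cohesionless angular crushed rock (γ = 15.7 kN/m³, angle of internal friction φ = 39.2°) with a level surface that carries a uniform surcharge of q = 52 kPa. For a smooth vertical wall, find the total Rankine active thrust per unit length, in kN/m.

70.1 kN/m

K_a = tan²(45° − φ/2) = 0.2255.
Soil triangle: ½ K_a γ H² = 0.5×0.2255×15.7×3.8² = 25.56 kN/m.
Surcharge rectangle: K_a q H = 0.2255×52×3.8 = 44.55 kN/m.
Total = 25.56 + 44.55 = 70.11 kN/m.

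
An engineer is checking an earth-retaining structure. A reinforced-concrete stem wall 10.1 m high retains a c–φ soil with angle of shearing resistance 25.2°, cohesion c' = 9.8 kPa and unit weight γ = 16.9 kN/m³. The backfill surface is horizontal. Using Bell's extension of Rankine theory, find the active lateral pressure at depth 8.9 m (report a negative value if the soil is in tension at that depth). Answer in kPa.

K_a = (1 − sin φ)/(1 + sin φ) = 0.4027.
σ_a = K_a γ z − 2c√K_a = 0.4027×16.9×8.9 − 2×9.8×0.6346 = 48.14 kPa.

48.1 kPa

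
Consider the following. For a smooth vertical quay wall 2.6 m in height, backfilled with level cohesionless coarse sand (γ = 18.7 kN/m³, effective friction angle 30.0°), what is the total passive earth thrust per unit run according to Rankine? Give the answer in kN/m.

K_p = tan²(45° + φ/2) = 3.000.
P_p = ½ K_p γ H² = 0.5 × 3.000 × 18.7 × 2.6² = 189.6 kN/m.

190 kN/m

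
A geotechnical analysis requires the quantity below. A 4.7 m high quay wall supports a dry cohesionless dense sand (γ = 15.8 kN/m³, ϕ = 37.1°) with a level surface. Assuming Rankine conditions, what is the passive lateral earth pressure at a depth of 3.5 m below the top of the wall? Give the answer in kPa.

K_p = (1 + sin φ)/(1 − sin φ) = 4.040.
σ_h = K_p γ z = 4.040 × 15.8 × 3.5 = 223.4 kPa.

223 kPa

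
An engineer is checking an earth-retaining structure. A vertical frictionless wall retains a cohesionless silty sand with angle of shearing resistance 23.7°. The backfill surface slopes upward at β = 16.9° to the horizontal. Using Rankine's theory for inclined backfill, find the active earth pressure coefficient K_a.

K_a = cos β · (cos β − √(cos²β − cos²φ)) / (cos β + √(cos²β − cos²φ)).
cos β = 0.9568, cos φ = 0.9157, √(cos²β − cos²φ) = 0.2776.
K_a = 0.9568 × (0.9568 − 0.2776)/(0.9568 + 0.2776) = 0.5265.

0.526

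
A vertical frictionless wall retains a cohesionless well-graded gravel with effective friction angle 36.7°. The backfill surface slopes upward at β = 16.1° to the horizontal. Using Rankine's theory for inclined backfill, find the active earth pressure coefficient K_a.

K_a = cos β · (cos β − √(cos²β − cos²φ)) / (cos β + √(cos²β − cos²φ)).
cos β = 0.9608, cos φ = 0.8018, √(cos²β − cos²φ) = 0.5294.
K_a = 0.9608 × (0.9608 − 0.5294)/(0.9608 + 0.5294) = 0.2781.

0.278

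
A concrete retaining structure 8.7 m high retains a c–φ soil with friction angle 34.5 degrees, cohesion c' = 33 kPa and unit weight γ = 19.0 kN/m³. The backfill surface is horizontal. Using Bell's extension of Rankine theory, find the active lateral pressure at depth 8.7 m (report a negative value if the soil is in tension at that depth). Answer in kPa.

K_a = (1 − sin φ)/(1 + sin φ) = 0.2768.
σ_a = K_a γ z − 2c√K_a = 0.2768×19.0×8.7 − 2×33×0.5261 = 11.03 kPa.

11.0 kPa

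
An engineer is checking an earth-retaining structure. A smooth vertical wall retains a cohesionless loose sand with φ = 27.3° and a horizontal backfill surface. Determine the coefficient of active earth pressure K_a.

K_a = tan²(45° − φ/2) = tan²(31.35°) = 0.3711.

0.371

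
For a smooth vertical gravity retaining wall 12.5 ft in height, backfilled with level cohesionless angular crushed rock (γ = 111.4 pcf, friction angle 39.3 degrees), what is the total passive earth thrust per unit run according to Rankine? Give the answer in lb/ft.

38800 lb/ft

K_p = tan²(45° + φ/2) = 4.455.
P_p = ½ K_p γ H² = 0.5 × 4.455 × 111.4 × 12.5² = 38770 lb/ft.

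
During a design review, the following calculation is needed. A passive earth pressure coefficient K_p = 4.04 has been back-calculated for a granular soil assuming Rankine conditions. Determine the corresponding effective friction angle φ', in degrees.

K_p = (1+sin φ)/(1−sin φ) ⇒ sin φ = (K_p − 1)/(K_p + 1) = 0.6032.
φ = arcsin(0.6032) = 37.10°.

37.1°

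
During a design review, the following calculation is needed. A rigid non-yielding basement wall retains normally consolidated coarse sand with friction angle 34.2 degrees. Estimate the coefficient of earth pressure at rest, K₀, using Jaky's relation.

0.438

K₀ = 1 − sin φ' = 1 − sin 34.2° = 0.4379.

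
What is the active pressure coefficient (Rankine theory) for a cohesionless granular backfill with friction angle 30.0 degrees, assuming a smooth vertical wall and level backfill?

K_a = (1 − sin φ)/(1 + sin φ) = (1 − sin 30.0°)/(1 + sin 30.0°) = 0.3333.

0.333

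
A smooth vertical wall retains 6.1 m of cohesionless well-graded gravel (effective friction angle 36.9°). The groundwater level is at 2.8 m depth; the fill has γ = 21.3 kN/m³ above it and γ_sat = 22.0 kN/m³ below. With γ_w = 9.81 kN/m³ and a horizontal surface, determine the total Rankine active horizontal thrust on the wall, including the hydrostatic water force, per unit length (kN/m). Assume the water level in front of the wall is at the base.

K_a = tan²(45° − φ/2) = 0.2497.
γ' = 22.0 − 9.81 = 12.19 kN/m³. Depth below WT = 3.3 m.
σ'_h at WT = K_a γ d_w = 14.89 kPa; at base = 14.89 + K_a γ' × 3.3 = 24.93 kPa.
P₁ (0–2.8 m) = ½×14.89×2.8 = 20.85. P₂ (2.8–6.1 m) = ½(14.89+24.93)×3.3 = 65.71.
P_w = ½ γ_w h₂² = 0.5×9.81×3.3² = 53.42. Total = 20.85+65.71+53.42 = 140.0 kN/m.

140 kN/m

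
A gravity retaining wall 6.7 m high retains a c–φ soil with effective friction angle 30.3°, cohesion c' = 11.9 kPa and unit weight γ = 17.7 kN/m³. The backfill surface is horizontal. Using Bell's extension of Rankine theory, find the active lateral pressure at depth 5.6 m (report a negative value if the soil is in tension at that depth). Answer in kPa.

19.0 kPa

K_a = (1 − sin φ)/(1 + sin φ) = 0.3293.
σ_a = K_a γ z − 2c√K_a = 0.3293×17.7×5.6 − 2×11.9×0.5739 = 18.98 kPa.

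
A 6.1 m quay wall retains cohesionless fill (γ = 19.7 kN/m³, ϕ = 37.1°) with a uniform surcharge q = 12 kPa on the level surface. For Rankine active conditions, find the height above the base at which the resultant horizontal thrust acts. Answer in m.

2.20 m

K_a = 0.2475.
Triangular part P₁ = ½K_aγH² = 90.71 at H/3 = 2.033 m; rectangular part P₂ = K_a q H = 18.12 at H/2 = 3.050 m.
ȳ = (P₁·2.033 + P₂·3.050)/(P₁+P₂) = 2.203 m.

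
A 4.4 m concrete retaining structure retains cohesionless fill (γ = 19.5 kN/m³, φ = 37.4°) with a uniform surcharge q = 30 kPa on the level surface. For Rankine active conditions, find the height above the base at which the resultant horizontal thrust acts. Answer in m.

K_a = 0.2443.
Triangular part P₁ = ½K_aγH² = 46.11 at H/3 = 1.467 m; rectangular part P₂ = K_a q H = 32.24 at H/2 = 2.200 m.
ȳ = (P₁·1.467 + P₂·2.200)/(P₁+P₂) = 1.768 m.

1.77 m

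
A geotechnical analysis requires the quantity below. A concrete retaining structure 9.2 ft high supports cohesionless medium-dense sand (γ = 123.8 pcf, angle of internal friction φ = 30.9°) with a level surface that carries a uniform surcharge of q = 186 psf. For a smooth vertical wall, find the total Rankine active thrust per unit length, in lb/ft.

K_a = tan²(45° − φ/2) = 0.3214.
Soil triangle: ½ K_a γ H² = 0.5×0.3214×123.8×9.2² = 1684 lb/ft.
Surcharge rectangle: K_a q H = 0.3214×186×9.2 = 550.0 lb/ft.
Total = 1684 + 550.0 = 2234 lb/ft.

2230 lb/ft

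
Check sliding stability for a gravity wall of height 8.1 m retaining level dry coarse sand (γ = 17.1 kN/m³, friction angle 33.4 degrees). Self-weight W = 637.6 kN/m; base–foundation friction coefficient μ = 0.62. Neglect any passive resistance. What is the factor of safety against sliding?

K_a = tan²(45° − 33.4°/2) = 0.2899.
P_a = ½K_aγH² = 0.5×0.2899×17.1×8.1² = 162.6 kN/m, acting at H/3 = 2.700 m above the base.
FS_sliding = μW / P_a = 0.62×637.6 / 162.6 = 2.431.

2.43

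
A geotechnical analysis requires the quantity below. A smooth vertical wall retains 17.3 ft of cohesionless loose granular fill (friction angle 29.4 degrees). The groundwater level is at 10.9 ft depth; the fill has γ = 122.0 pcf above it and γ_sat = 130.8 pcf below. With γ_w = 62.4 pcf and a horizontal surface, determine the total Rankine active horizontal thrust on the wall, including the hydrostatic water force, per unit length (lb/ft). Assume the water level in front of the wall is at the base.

7140 lb/ft

K_a = tan²(45° − φ/2) = 0.3415.
γ' = 130.8 − 62.4 = 68.40 pcf. Depth below WT = 6.4 ft.
σ'_h at WT = K_a γ d_w = 454.1 psf; at base = 454.1 + K_a γ' × 6.4 = 603.6 psf.
P₁ (0–10.9 ft) = ½×454.1×10.9 = 2475. P₂ (10.9–17.3 ft) = ½(454.1+603.6)×6.4 = 3384.
P_w = ½ γ_w h₂² = 0.5×62.4×6.4² = 1278. Total = 2475+3384+1278 = 7137 lb/ft.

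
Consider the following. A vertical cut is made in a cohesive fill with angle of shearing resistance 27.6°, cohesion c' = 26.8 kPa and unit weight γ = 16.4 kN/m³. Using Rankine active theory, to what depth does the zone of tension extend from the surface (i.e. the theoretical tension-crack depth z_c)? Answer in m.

K_a = tan²(45° − 27.6°/2) = 0.3668; √K_a = 0.6056.
The active pressure is zero where K_a γ z = 2c√K_a, so z_c = 2c/(γ√K_a) = 2×26.8/(16.4×0.6056) = 5.397 m.

5.40 m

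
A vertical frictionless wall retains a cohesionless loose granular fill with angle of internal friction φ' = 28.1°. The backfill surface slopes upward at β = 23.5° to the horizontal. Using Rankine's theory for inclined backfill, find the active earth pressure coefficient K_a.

K_a = cos β · (cos β − √(cos²β − cos²φ)) / (cos β + √(cos²β − cos²φ)).
cos β = 0.9171, cos φ = 0.8821, √(cos²β − cos²φ) = 0.2507.
K_a = 0.9171 × (0.9171 − 0.2507)/(0.9171 + 0.2507) = 0.5233.

0.523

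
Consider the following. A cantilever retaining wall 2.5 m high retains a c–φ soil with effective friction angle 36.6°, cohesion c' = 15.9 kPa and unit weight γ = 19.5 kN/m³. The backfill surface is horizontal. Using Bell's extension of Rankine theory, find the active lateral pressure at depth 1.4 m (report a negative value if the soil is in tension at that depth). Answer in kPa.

K_a = (1 − sin φ)/(1 + sin φ) = 0.2530.
σ_a = K_a γ z − 2c√K_a = 0.2530×19.5×1.4 − 2×15.9×0.5029 = -9.088 kPa.

-9.09 kPa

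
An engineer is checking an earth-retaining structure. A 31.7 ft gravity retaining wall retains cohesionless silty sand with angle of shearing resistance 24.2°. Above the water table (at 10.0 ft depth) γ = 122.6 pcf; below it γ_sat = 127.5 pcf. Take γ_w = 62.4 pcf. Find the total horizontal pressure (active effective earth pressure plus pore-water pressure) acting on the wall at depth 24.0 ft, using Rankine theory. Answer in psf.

1770 psf

K_a = (1 − sin φ)/(1 + sin φ) = 0.4185.
γ' = 127.5 − 62.4 = 65.10 pcf.
Effective vertical stress at 24.0 ft: σ'_v = 122.6×10.0 + 65.10×14.0 = 2137 psf.
σ'_h = K_a σ'_v = 0.4185 × 2137 = 894.5 psf; u = γ_w × 14.0 = 873.6 psf.
Total σ_h = 894.5 + 873.6 = 1768 psf.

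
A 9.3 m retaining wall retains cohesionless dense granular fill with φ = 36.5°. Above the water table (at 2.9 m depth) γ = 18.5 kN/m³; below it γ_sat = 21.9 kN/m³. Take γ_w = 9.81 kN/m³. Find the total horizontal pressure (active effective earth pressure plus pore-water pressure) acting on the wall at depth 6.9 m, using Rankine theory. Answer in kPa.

65.2 kPa

K_a = (1 − sin φ)/(1 + sin φ) = 0.2541.
γ' = 21.9 − 9.81 = 12.09 kN/m³.
Effective vertical stress at 6.9 m: σ'_v = 18.5×2.9 + 12.09×4.00 = 102.0 kPa.
σ'_h = K_a σ'_v = 0.2541 × 102.0 = 25.92 kPa; u = γ_w × 4.00 = 39.24 kPa.
Total σ_h = 25.92 + 39.24 = 65.16 kPa.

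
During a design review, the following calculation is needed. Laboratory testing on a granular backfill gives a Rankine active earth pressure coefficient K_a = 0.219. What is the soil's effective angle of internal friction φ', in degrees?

K_a = tan²(45° − φ/2) ⇒ 45° − φ/2 = arctan(√0.219) = 25.08°.
φ = 2(45° − 25.08°) = 39.84°.

39.8°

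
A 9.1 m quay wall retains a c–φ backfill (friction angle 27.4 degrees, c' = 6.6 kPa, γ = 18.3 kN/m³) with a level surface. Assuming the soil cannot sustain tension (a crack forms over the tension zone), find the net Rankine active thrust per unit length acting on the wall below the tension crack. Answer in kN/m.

212 kN/m

K_a = 0.3697; √K_a = 0.6080.
Tension-crack depth z_c = 2c/(γ√K_a) = 2×6.6/(18.3×0.6080) = 1.186 m.
σ_a at base = K_a γ H − 2c√K_a = 0.3697×18.3×9.1 − 2×6.6×0.6080 = 53.54 kPa.
P_a = ½ × 53.54 × (H − z_c) = 0.5×53.54×7.914 = 211.8 kN/m.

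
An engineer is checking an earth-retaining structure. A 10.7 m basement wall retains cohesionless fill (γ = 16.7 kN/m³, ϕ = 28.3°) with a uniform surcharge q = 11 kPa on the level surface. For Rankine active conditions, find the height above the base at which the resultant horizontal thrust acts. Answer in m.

K_a = 0.3568.
Triangular part P₁ = ½K_aγH² = 341.1 at H/3 = 3.567 m; rectangular part P₂ = K_a q H = 41.99 at H/2 = 5.350 m.
ȳ = (P₁·3.567 + P₂·5.350)/(P₁+P₂) = 3.762 m.

3.76 m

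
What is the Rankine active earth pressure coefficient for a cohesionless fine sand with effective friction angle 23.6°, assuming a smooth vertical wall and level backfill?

K_a = tan²(45° − φ/2) = tan²(33.20°) = 0.4282.

0.428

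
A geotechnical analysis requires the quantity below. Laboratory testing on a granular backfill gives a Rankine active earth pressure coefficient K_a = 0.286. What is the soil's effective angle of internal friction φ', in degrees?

33.7°

K_a = tan²(45° − φ/2) ⇒ 45° − φ/2 = arctan(√0.286) = 28.14°.
φ = 2(45° − 28.14°) = 33.73°.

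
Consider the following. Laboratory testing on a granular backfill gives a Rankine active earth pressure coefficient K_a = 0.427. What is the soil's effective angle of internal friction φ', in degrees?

23.7°

K_a = tan²(45° − φ/2) ⇒ 45° − φ/2 = arctan(√0.427) = 33.16°.
φ = 2(45° − 33.16°) = 23.67°.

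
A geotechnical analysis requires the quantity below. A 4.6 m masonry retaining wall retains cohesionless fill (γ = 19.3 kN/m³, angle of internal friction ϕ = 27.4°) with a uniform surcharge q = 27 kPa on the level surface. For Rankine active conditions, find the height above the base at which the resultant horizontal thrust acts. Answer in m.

K_a = 0.3697.
Triangular part P₁ = ½K_aγH² = 75.49 at H/3 = 1.533 m; rectangular part P₂ = K_a q H = 45.91 at H/2 = 2.300 m.
ȳ = (P₁·1.533 + P₂·2.300)/(P₁+P₂) = 1.823 m.

1.82 m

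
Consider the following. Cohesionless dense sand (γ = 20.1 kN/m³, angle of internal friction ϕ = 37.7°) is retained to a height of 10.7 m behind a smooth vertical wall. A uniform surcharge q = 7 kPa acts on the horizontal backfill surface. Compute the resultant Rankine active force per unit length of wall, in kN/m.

295 kN/m

K_a = tan²(45° − φ/2) = 0.2411.
Soil triangle: ½ K_a γ H² = 0.5×0.2411×20.1×10.7² = 277.4 kN/m.
Surcharge rectangle: K_a q H = 0.2411×7×10.7 = 18.06 kN/m.
Total = 277.4 + 18.06 = 295.4 kN/m.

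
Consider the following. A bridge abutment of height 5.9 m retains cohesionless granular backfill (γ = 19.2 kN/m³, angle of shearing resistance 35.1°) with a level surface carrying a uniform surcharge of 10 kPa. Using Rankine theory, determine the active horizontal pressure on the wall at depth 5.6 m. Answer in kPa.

K_a = (1 − sin φ)/(1 + sin φ) = 0.2698.
σ_v = γz + q = 19.2 × 5.6 + 10 = 117.5 kPa.
σ_h = K_a σ_v = 0.2698 × 117.5 = 31.71 kPa.

31.7 kPa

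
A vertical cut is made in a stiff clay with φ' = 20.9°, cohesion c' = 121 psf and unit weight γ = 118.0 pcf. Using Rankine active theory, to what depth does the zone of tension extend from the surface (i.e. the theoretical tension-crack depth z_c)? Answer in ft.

K_a = tan²(45° − 20.9°/2) = 0.4741; √K_a = 0.6886.
The active pressure is zero where K_a γ z = 2c√K_a, so z_c = 2c/(γ√K_a) = 2×121/(118.0×0.6886) = 2.978 ft.

2.98 ft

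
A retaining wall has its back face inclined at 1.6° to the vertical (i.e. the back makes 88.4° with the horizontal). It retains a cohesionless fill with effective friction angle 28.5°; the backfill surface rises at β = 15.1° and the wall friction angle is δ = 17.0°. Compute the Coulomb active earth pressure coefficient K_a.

K_a = sin²(α+φ) / [sin²α · sin(α−δ) · (1 + √{sin(φ+δ)sin(φ−β) / (sin(α−δ)sin(α+β))})²].
With α = 88.4°, φ = 28.5°, δ = 17.0°, β = 15.1°: K_a = 0.4144.

0.414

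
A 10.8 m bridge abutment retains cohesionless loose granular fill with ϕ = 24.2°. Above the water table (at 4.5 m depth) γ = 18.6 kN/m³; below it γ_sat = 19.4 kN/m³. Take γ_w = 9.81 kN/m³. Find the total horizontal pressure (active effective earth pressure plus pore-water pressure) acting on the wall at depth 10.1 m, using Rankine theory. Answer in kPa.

112 kPa

K_a = (1 − sin φ)/(1 + sin φ) = 0.4185.
γ' = 19.4 − 9.81 = 9.590 kN/m³.
Effective vertical stress at 10.1 m: σ'_v = 18.6×4.5 + 9.590×5.60 = 137.4 kPa.
σ'_h = K_a σ'_v = 0.4185 × 137.4 = 57.51 kPa; u = γ_w × 5.60 = 54.94 kPa.
Total σ_h = 57.51 + 54.94 = 112.4 kPa.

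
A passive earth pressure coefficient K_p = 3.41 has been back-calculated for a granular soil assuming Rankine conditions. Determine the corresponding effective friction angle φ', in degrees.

33.1°

K_p = (1+sin φ)/(1−sin φ) ⇒ sin φ = (K_p − 1)/(K_p + 1) = 0.5465.
φ = arcsin(0.5465) = 33.13°.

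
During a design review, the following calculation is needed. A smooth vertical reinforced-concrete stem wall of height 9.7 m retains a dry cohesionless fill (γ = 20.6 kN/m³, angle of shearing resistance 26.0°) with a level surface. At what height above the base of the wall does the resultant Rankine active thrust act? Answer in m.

K_a = 0.3905.
The pressure distribution is triangular, so the resultant acts at H/3 above the base = 9.7/3 = 3.233 m.

3.23 m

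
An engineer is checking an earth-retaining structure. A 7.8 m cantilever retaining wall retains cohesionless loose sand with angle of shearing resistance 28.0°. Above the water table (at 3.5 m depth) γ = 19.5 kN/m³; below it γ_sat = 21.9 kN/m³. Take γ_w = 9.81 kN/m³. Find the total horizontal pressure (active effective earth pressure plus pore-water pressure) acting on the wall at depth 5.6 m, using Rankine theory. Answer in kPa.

54.4 kPa

K_a = (1 − sin φ)/(1 + sin φ) = 0.3610.
γ' = 21.9 − 9.81 = 12.09 kN/m³.
Effective vertical stress at 5.6 m: σ'_v = 19.5×3.5 + 12.09×2.10 = 93.64 kPa.
σ'_h = K_a σ'_v = 0.3610 × 93.64 = 33.81 kPa; u = γ_w × 2.10 = 20.60 kPa.
Total σ_h = 33.81 + 20.60 = 54.41 kPa.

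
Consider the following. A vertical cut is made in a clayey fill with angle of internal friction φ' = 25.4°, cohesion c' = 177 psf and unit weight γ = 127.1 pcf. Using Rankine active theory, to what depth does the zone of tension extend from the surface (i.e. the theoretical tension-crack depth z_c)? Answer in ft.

4.41 ft

K_a = tan²(45° − 25.4°/2) = 0.3996; √K_a = 0.6322.
The active pressure is zero where K_a γ z = 2c√K_a, so z_c = 2c/(γ√K_a) = 2×177/(127.1×0.6322) = 4.406 ft.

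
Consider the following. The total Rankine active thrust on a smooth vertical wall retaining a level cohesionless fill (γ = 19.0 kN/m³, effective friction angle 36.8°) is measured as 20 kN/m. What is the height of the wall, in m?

K_a = 0.2508. P_a = ½ K_a γ H² ⇒ H = √(2P_a/(K_a γ)).
H = √(2×20/(0.2508×19.0)) = 2.897 m.

2.90 m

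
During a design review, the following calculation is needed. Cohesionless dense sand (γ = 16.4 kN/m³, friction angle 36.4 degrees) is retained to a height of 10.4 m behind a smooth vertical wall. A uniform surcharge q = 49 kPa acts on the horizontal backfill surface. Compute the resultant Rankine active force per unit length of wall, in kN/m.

356 kN/m

K_a = tan²(45° − φ/2) = 0.2552.
Soil triangle: ½ K_a γ H² = 0.5×0.2552×16.4×10.4² = 226.3 kN/m.
Surcharge rectangle: K_a q H = 0.2552×49×10.4 = 130.0 kN/m.
Total = 226.3 + 130.0 = 356.3 kN/m.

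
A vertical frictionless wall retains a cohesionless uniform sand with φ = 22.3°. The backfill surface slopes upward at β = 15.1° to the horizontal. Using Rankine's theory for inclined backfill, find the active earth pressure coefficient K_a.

K_a = cos β · (cos β − √(cos²β − cos²φ)) / (cos β + √(cos²β − cos²φ)).
cos β = 0.9655, cos φ = 0.9252, √(cos²β − cos²φ) = 0.2759.
K_a = 0.9655 × (0.9655 − 0.2759)/(0.9655 + 0.2759) = 0.5363.

0.536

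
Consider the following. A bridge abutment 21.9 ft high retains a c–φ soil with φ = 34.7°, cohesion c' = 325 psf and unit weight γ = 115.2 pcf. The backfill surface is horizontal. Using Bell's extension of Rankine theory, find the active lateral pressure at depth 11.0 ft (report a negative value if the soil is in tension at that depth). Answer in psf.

7.27 psf

K_a = (1 − sin φ)/(1 + sin φ) = 0.2745.
σ_a = K_a γ z − 2c√K_a = 0.2745×115.2×11.0 − 2×325×0.5239 = 7.274 psf.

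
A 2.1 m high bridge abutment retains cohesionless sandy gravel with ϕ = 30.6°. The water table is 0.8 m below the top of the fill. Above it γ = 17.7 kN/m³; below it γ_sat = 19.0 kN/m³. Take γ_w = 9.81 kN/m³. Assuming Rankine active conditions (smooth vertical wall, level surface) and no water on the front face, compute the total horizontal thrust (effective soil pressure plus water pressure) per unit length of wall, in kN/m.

K_a = tan²(45° − φ/2) = 0.3253.
γ' = 19.0 − 9.81 = 9.190 kN/m³. Depth below WT = 1.3 m.
σ'_h at WT = K_a γ d_w = 4.607 kPa; at base = 4.607 + K_a γ' × 1.3 = 8.494 kPa.
P₁ (0–0.8 m) = ½×4.607×0.8 = 1.843. P₂ (0.8–2.1 m) = ½(4.607+8.494)×1.3 = 8.515.
P_w = ½ γ_w h₂² = 0.5×9.81×1.3² = 8.289. Total = 1.843+8.515+8.289 = 18.65 kN/m.

18.6 kN/m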